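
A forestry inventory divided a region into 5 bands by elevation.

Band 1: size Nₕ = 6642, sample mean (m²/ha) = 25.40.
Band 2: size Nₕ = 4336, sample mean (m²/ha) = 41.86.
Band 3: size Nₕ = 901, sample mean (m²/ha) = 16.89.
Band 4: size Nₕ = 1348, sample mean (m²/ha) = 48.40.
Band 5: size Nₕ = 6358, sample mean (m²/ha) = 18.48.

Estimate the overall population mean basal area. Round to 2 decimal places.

27.99

N = 19585; weights Wₕ = Nₕ/N = (0.3391, 0.2214, 0.0460, 0.0688, 0.3246).
x̄_st = Σ Wₕ·x̄ₕ = 0.3391·25.40 + 0.2214·41.86 + 0.0460·16.89 + 0.0688·48.40 + 0.3246·18.48 ≈ 27.9892...
→ 27.99.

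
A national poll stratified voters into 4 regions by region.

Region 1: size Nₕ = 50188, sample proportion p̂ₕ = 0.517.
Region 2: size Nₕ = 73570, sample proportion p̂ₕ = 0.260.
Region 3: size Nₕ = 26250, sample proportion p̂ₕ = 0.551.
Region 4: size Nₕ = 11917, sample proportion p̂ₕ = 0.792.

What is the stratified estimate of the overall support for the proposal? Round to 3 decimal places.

Wₕ = Nₕ/N with N = 161925: 0.3099, 0.4543, 0.1621, 0.0736.
p̂_st = 0.3099·0.517 + 0.4543·0.260 + 0.1621·0.551 + 0.0736·0.792 ≈ 0.42598... → 0.426.

0.426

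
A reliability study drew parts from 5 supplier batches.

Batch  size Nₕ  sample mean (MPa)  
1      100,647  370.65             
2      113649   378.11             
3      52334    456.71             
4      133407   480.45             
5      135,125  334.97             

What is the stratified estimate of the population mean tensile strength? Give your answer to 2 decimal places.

399.01

x̄_st = (Σ Nₕx̄ₕ) / (Σ Nₕ) = (100647·370.65 + 113649·378.11 + 52334·456.71 + 133407·480.45 + 135125·334.97) / 535162
= 213536309.48 / 535162 = 399.0125... → 399.01.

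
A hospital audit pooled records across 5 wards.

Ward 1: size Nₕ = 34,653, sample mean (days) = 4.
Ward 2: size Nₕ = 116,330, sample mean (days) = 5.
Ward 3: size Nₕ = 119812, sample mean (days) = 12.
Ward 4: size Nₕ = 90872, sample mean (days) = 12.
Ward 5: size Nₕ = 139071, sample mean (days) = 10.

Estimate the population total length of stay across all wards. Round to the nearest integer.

4639180

Population total = Σ Nₕ·x̄ₕ (each stratum's size times its mean).
34653·4 + 116330·5 + 119812·12 + 90872·12 + 139071·10 = 138612 + 581650 + 1437744 + 1090464 + 1390710 = 4639180.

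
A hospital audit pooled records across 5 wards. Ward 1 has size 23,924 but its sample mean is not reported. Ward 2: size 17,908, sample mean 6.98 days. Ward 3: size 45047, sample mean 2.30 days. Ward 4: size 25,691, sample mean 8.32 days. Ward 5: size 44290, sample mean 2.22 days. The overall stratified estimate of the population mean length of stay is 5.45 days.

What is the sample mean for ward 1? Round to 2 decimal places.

13.13

N = 23924 + 17908 + 45047 + 25691 + 44290 = 156860.
Overall total = μ·N = 5.45·156860 = 854887.
Subtract the known strata: 17908·6.98 + 45047·2.30 + 25691·8.32 + 44290·2.22 = 540678.86.
Remaining total for ward 1: 854887 − 540678.86 = 314208.14.
Divide by its size: 314208.14 / 23924 = 13.1336... → 13.13.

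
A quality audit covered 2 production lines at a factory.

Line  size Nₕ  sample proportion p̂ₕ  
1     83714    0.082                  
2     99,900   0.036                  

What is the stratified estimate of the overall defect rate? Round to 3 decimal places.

Wₕ = Nₕ/N with N = 183614: 0.4559, 0.5441.
p̂_st = 0.4559·0.082 + 0.5441·0.036 ≈ 0.05697... → 0.057.

0.057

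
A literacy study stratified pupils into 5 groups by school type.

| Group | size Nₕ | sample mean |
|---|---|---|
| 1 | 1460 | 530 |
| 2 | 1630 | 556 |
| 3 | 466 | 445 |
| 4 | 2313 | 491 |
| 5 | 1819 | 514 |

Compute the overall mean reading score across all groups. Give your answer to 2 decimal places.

N = 1460 + 1630 + 466 + 2313 + 1819 = 7688.
The stratified mean weights each stratum mean by its population share Nₕ/N.
Σ Nₕx̄ₕ = 1460·530 + 1630·556 + 466·445 + 2313·491 + 1819·514 = 773800 + 906280 + 207370 + 1135683 + 934966 = 3958099.
Divide by N: 3958099 / 7688 = 514.8412... → 514.84.

514.84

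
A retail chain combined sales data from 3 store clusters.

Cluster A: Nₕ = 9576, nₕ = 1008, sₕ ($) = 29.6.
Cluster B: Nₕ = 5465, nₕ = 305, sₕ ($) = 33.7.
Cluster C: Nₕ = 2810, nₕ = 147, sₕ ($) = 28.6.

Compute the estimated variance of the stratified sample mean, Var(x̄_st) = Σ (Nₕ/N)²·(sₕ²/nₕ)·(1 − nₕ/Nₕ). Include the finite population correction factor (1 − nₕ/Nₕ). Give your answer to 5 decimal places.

N = 17851; Wₕ = Nₕ/N.
cluster A: (9576/17851)²·29.6²/1008·(1 − 1008/9576) = 0.22380067
cluster B: (5465/17851)²·33.7²/305·(1 − 305/5465) = 0.32951465
cluster C: (2810/17851)²·28.6²/147·(1 − 147/2810) = 0.13066736
Sum = 0.68398268 → 0.68398.

0.68398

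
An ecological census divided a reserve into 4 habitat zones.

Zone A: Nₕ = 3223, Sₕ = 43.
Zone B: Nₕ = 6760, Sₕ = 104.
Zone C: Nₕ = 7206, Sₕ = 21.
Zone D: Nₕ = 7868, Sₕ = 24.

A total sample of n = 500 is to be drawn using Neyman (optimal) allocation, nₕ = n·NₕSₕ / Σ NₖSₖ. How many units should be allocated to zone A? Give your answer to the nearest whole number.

Σ NₕSₕ = 3223·43 + 6760·104 + 7206·21 + 7868·24 = 1181787.
Share for A: 138589/1181787 = 0.11727.
n_A = 500 × 0.11727 = 58.635... → 59.

59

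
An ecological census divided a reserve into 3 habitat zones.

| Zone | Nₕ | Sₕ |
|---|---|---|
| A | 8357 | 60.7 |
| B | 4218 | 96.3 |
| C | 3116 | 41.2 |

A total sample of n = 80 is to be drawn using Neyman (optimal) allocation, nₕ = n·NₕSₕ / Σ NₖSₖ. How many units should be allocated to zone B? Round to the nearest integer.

Σ NₕSₕ = 8357·60.7 + 4218·96.3 + 3116·41.2 = 1041842.5.
Share for B: 406193.4/1041842.5 = 0.38988.
n_B = 80 × 0.38988 = 31.190... → 31.

31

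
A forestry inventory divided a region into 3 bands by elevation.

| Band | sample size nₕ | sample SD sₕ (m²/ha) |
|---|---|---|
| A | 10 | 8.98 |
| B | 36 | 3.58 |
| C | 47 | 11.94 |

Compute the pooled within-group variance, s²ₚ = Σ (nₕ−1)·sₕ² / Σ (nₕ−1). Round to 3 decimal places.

Degrees of freedom: 9 + 35 + 46 = 90.
Σ(nₕ−1)sₕ² = 9·80.6404 + 35·12.8164 + 46·142.5636 = 7732.2632.
s²ₚ = 7732.2632 / 90 = 85.91404... → 85.914.

85.914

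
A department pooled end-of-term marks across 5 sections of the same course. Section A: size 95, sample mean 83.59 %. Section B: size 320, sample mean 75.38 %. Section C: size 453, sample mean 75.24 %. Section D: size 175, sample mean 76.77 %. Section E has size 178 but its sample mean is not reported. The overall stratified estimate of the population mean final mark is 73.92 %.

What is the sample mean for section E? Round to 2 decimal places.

59.97

Σ Nₕx̄ₕ = N·μ, so 178·x̄_E = 1221·73.92 − (95·83.59 + 320·75.38 + 453·75.24 + 175·76.77).
= 90256.32 − 79581.12 = 10675.2.
x̄_E = 10675.2 / 178 = 59.9730... → 59.97.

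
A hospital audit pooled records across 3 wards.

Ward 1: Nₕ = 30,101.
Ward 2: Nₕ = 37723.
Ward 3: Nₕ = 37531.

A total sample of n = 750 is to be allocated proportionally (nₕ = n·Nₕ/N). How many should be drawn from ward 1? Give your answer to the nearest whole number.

214

N = 30101 + 37723 + 37531 = 105355.
n_1 = 750·30101/105355 = 214.283... → 214.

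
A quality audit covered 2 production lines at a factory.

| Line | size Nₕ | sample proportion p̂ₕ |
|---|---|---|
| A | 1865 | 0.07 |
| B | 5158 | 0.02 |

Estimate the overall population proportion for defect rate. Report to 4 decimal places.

0.0333

Wₕ = Nₕ/N with N = 7023: 0.2656, 0.7344.
p̂_st = 0.2656·0.07 + 0.7344·0.02 ≈ 0.033278... → 0.0333.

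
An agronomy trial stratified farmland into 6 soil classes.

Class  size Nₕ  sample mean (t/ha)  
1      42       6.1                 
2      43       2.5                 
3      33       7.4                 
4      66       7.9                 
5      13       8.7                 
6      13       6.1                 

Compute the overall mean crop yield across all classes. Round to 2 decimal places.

6.29

x̄_st = (Σ Nₕx̄ₕ) / (Σ Nₕ) = (42·6.1 + 43·2.5 + 33·7.4 + 66·7.9 + 13·8.7 + 13·6.1) / 210
= 1321.7 / 210 = 6.2938... → 6.29.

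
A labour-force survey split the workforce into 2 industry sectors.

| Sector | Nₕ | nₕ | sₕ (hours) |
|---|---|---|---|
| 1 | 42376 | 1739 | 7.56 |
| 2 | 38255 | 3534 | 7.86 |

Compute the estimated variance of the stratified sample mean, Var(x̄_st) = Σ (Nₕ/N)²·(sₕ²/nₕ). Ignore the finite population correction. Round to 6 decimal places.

N = 80631. Term for each stratum: Wₕ²sₕ²/nₕ.
Var(x̄_st) = 0.009077784 + 0.003935056 = 0.013012839 → 0.013013.

0.013013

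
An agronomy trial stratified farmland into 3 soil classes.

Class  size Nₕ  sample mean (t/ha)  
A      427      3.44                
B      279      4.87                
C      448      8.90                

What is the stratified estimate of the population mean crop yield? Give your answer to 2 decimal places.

5.91

N = 1154; weights Wₕ = Nₕ/N = (0.3700, 0.2418, 0.3882).
x̄_st = Σ Wₕ·x̄ₕ = 0.3700·3.44 + 0.2418·4.87 + 0.3882·8.90 ≈ 5.9054...
→ 5.91.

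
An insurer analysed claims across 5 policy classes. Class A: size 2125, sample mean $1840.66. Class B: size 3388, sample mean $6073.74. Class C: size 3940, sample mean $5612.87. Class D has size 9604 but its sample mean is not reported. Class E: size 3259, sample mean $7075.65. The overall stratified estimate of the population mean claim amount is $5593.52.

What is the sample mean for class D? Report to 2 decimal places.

5743.60

N = 2125 + 3388 + 3940 + 9604 + 3259 = 22316.
Overall total = μ·N = 5593.52·22316 = 124824992.32.
Subtract the known strata: 2125·1840.66 + 3388·6073.74 + 3940·5612.87 + 3259·7075.65 = 69663484.77.
Remaining total for class D: 124824992.32 − 69663484.77 = 55161507.55.
Divide by its size: 55161507.55 / 9604 = 5743.5972... → 5743.60.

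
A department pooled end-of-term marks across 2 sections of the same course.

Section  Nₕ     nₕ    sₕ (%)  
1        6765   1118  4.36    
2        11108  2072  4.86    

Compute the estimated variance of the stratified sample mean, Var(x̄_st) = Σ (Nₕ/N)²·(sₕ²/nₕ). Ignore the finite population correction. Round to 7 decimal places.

N = 17873; Wₕ = Nₕ/N.
section 1: (6765/17873)²·4.36²/1118 = 0.0024359696
section 2: (11108/17873)²·4.86²/2072 = 0.0044031108
Sum = 0.0068390805 → 0.0068391.

0.0068391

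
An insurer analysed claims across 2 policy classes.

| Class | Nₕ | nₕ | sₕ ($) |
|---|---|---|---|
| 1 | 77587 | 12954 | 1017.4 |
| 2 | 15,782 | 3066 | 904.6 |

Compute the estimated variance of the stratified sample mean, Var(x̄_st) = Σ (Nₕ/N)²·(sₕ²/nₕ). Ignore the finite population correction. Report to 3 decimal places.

62.802

N = 93369. Term for each stratum: Wₕ²sₕ²/nₕ.
Var(x̄_st) = 55.176237 + 7.625348 = 62.801585 → 62.802.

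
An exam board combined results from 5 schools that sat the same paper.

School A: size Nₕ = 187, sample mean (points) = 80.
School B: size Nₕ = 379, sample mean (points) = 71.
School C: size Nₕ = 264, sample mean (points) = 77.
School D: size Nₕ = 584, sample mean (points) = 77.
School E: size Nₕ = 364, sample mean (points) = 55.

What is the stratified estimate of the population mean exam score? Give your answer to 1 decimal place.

N = 187 + 379 + 264 + 584 + 364 = 1778.
Overall mean = Σ (Nₕ/N)·x̄ₕ — weight by population share, not a simple average.
Σ Nₕx̄ₕ = 187·80 + 379·71 + 264·77 + 584·77 + 364·55 = 14960 + 26909 + 20328 + 44968 + 20020 = 127185.
Divide by N: 127185 / 1778 = 71.533... → 71.5.

71.5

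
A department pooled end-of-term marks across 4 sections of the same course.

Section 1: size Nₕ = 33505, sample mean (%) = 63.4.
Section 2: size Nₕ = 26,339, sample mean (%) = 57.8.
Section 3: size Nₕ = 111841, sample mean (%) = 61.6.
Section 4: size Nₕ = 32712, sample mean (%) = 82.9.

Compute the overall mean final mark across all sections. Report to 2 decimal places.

N = 204397; weights Wₕ = Nₕ/N = (0.1639, 0.1289, 0.5472, 0.1600).
x̄_st = Σ Wₕ·x̄ₕ = 0.1639·63.4 + 0.1289·57.8 + 0.5472·61.6 + 0.1600·82.9 ≈ 64.8143...
→ 64.81.

64.81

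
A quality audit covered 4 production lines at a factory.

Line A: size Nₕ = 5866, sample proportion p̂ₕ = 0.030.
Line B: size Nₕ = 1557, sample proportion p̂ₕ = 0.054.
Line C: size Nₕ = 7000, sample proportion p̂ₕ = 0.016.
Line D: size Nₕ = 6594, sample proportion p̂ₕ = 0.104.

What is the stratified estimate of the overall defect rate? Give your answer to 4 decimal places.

Wₕ = Nₕ/N with N = 21017: 0.2791, 0.0741, 0.3331, 0.3137.
p̂_st = 0.2791·0.030 + 0.0741·0.054 + 0.3331·0.016 + 0.3137·0.104 ≈ 0.050332... → 0.0503.

0.0503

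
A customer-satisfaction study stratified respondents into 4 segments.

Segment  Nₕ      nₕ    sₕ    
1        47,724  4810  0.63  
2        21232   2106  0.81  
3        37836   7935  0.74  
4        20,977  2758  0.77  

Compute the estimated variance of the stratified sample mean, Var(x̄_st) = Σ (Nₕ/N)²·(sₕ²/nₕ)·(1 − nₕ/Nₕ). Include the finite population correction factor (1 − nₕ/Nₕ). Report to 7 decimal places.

0.0000279

N = 127769; Wₕ = Nₕ/N.
segment 1: (47724/127769)²·0.63²/4810·(1 − 4810/47724) = 0.0000103519
segment 2: (21232/127769)²·0.81²/2106·(1 − 2106/21232) = 0.0000077495
segment 3: (37836/127769)²·0.74²/7935·(1 − 7935/37836) = 0.0000047825
segment 4: (20977/127769)²·0.77²/2758·(1 − 2758/20977) = 0.0000050327
Sum = 0.0000279167 → 0.0000279.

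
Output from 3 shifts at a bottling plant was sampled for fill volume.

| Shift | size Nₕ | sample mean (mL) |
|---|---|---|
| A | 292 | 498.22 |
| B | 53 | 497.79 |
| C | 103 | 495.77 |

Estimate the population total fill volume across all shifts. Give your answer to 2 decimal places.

A: 292·498.22 = 145480.24
B: 53·497.79 = 26382.87
C: 103·495.77 = 51064.31
τ̂ = Σ Nₕx̄ₕ = 222927.42.

222927.42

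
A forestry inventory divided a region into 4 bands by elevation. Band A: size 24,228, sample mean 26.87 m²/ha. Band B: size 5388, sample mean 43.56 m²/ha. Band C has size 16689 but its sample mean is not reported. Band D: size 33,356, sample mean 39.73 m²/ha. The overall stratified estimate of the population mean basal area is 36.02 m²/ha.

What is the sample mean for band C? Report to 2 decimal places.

39.45

N = 24228 + 5388 + 16689 + 33356 = 79661.
Overall total = μ·N = 36.02·79661 = 2869389.22.
Subtract the known strata: 24228·26.87 + 5388·43.56 + 33356·39.73 = 2210941.52.
Remaining total for band C: 2869389.22 − 2210941.52 = 658447.7.
Divide by its size: 658447.7 / 16689 = 39.4540... → 39.45.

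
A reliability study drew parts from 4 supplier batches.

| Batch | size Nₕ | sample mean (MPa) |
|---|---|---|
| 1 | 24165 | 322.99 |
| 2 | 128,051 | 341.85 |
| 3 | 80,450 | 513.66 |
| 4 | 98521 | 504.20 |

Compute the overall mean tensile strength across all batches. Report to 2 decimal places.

430.50

N = 24165 + 128051 + 80450 + 98521 = 331187.
The stratified mean weights each stratum mean by its population share Nₕ/N.
Σ Nₕx̄ₕ = 24165·322.99 + 128051·341.85 + 80450·513.66 + 98521·504.20 = 7805053.35 + 43774234.35 + 41323947 + 49674288.2 = 142577522.9.
Divide by N: 142577522.9 / 331187 = 430.5046... → 430.50.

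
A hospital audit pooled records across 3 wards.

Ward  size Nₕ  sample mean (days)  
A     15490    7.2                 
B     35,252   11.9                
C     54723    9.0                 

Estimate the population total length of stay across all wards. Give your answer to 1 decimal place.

Estimate total by summing Nₕ·x̄ₕ over strata.
15490·7.2 + 35252·11.9 + 54723·9.0 = 111528 + 419498.8 + 492507 = 1023533.8.

1023533.8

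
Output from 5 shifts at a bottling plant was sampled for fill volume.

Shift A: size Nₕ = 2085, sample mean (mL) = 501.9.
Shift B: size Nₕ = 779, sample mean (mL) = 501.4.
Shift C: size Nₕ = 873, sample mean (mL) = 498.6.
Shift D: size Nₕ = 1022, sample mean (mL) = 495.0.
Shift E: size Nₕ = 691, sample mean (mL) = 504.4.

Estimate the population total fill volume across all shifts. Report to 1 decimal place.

A: 2085·501.9 = 1046461.5
B: 779·501.4 = 390590.6
C: 873·498.6 = 435277.8
D: 1022·495.0 = 505890
E: 691·504.4 = 348540.4
τ̂ = Σ Nₕx̄ₕ = 2726760.3.

2726760.3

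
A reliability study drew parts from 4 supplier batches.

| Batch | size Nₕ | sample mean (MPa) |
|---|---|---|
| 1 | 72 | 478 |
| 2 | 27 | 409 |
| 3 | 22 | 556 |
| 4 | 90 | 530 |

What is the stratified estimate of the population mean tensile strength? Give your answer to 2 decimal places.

x̄_st = (Σ Nₕx̄ₕ) / (Σ Nₕ) = (72·478 + 27·409 + 22·556 + 90·530) / 211
= 105391 / 211 = 499.4834... → 499.48.

499.48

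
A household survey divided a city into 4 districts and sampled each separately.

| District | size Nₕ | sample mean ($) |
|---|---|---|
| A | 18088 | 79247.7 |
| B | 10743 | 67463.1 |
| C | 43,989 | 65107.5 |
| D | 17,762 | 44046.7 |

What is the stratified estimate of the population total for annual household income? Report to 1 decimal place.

Population total = Σ Nₕ·x̄ₕ (each stratum's size times its mean).
18088·79247.7 + 10743·67463.1 + 43989·65107.5 + 17762·44046.7 = 1433432397.6 + 724756083.3 + 2864013817.5 + 782357485.4 = 5804559783.8.

5804559783.8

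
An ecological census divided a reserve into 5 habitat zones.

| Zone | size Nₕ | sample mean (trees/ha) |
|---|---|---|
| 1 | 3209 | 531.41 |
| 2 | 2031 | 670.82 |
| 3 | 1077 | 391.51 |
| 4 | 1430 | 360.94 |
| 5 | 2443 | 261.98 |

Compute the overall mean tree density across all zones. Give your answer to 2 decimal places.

N = 3209 + 2031 + 1077 + 1430 + 2443 = 10190.
Overall mean = Σ (Nₕ/N)·x̄ₕ — weight by population share, not a simple average.
Σ Nₕx̄ₕ = 3209·531.41 + 2031·670.82 + 1077·391.51 + 1430·360.94 + 2443·261.98 = 1705294.69 + 1362435.42 + 421656.27 + 516144.2 + 640017.14 = 4645547.72.
Divide by N: 4645547.72 / 10190 = 455.8928... → 455.89.

455.89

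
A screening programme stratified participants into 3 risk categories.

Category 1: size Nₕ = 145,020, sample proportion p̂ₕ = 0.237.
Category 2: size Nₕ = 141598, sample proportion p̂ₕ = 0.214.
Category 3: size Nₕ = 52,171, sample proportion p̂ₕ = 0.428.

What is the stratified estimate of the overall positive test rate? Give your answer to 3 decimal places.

Wₕ = Nₕ/N with N = 338789: 0.4281, 0.4180, 0.1540.
p̂_st = 0.4281·0.237 + 0.4180·0.214 + 0.1540·0.428 ≈ 0.25680... → 0.257.

0.257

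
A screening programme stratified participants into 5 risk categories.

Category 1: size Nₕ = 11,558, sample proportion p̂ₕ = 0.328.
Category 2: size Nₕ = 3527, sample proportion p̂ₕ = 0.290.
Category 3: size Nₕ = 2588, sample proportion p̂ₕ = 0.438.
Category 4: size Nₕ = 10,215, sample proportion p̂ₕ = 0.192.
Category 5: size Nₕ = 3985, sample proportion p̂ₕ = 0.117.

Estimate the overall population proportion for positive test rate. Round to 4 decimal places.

0.2628

Wₕ = Nₕ/N with N = 31873: 0.3626, 0.1107, 0.0812, 0.3205, 0.1250.
p̂_st = 0.3626·0.328 + 0.1107·0.290 + 0.0812·0.438 + 0.3205·0.192 + 0.1250·0.117 ≈ 0.262759... → 0.2628.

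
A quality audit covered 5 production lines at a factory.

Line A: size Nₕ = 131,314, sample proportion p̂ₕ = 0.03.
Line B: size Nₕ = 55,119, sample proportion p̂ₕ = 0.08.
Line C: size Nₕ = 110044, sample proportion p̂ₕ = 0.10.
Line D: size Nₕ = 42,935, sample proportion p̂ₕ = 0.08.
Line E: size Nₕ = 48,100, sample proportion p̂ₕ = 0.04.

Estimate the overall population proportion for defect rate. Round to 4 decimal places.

0.0638

N = 131314 + 55119 + 110044 + 42935 + 48100 = 387512.
Overall proportion = Σ (Nₕ/N)·p̂ₕ.
Σ Nₕp̂ₕ = 3939.42 + 4409.52 + 11004.4 + 3434.8 + 1924 = 24712.14.
24712.14 / 387512 = 0.063771... → 0.0638.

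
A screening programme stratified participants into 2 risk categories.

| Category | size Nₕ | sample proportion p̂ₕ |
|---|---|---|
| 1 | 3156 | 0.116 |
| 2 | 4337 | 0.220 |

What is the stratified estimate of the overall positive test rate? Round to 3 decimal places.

0.176

N = 3156 + 4337 = 7493.
Overall proportion = Σ (Nₕ/N)·p̂ₕ.
Σ Nₕp̂ₕ = 366.096 + 954.14 = 1320.236.
1320.236 / 7493 = 0.17620... → 0.176.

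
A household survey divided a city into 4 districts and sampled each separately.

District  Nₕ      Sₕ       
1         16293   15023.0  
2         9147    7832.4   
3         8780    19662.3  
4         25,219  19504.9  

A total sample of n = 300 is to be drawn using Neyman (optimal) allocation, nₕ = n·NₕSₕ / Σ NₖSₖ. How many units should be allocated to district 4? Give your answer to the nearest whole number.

150

Σ NₕSₕ = 16293·15023.0 + 9147·7832.4 + 8780·19662.3 + 25219·19504.9 = 980941768.9.
Share for 4: 491894073.1/980941768.9 = 0.50145.
n_4 = 300 × 0.50145 = 150.435... → 150.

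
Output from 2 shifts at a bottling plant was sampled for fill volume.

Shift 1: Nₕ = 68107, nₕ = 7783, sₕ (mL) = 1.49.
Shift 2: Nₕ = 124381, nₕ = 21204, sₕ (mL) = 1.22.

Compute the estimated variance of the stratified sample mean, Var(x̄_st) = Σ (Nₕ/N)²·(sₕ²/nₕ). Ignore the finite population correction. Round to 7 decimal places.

N = 192488; Wₕ = Nₕ/N.
shift 1: (68107/192488)²·1.49²/7783 = 0.0000357110
shift 2: (124381/192488)²·1.22²/21204 = 0.0000293091
Sum = 0.0000650201 → 0.0000650.

0.0000650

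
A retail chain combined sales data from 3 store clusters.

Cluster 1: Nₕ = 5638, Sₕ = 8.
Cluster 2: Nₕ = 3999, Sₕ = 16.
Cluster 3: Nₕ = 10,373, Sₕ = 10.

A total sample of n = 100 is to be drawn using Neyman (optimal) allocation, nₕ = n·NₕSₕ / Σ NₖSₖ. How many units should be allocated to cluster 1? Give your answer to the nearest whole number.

Σ NₕSₕ = 5638·8 + 3999·16 + 10373·10 = 212818.
Share for 1: 45104/212818 = 0.21194.
n_1 = 100 × 0.21194 = 21.194... → 21.

21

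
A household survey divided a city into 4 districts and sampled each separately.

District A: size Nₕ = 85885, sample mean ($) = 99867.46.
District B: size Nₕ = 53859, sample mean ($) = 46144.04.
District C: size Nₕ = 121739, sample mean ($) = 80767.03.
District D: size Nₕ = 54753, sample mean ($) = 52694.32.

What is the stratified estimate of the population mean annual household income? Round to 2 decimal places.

x̄_st = (Σ Nₕx̄ₕ) / (Σ Nₕ) = (85885·99867.46 + 53859·46144.04 + 121739·80767.03 + 54753·52694.32) / 316236
= 23780058220.59 / 316236 = 75197.1889... → 75197.19.

75197.19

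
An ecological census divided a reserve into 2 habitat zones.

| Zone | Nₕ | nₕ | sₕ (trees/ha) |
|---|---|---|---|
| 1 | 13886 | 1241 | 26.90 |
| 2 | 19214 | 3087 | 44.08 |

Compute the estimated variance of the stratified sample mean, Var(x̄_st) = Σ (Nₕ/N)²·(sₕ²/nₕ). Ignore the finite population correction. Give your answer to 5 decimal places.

N = 33100. Term for each stratum: Wₕ²sₕ²/nₕ.
Var(x̄_st) = 0.10261979 + 0.21209290 = 0.31471269 → 0.31471.

0.31471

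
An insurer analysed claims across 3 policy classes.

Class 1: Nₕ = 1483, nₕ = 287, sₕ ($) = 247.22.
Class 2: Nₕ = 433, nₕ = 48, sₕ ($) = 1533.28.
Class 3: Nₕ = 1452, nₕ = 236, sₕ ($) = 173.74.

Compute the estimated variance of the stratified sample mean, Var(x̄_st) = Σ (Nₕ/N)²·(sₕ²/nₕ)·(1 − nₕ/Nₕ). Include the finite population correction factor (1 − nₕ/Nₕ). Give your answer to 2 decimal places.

N = 3368. Term for each stratum: Wₕ²sₕ²/nₕ·(1−nₕ/Nₕ).
Var(x̄_st) = 33.29764 + 719.79059 + 19.90873 = 772.99697 → 773.00.

773.00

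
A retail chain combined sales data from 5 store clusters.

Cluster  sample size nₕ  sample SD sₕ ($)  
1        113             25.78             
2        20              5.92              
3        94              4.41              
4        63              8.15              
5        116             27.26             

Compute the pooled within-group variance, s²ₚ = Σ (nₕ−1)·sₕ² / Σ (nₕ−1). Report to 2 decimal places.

415.18

Degrees of freedom: 112 + 19 + 93 + 62 + 115 = 401.
Σ(nₕ−1)sₕ² = 112·664.6084 + 19·35.0464 + 93·19.4481 + 62·66.4225 + 115·743.1076 = 166486.2647.
s²ₚ = 166486.2647 / 401 = 415.1777... → 415.18.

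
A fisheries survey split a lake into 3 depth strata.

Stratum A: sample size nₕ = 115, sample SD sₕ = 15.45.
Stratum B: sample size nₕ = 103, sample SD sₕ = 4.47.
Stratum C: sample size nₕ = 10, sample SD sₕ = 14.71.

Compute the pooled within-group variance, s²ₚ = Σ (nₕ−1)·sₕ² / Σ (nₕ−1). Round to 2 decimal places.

138.66

A: (115−1)·15.45² = 114·238.7025 = 27212.085
B: (103−1)·4.47² = 102·19.9809 = 2038.0518
C: (10−1)·14.71² = 9·216.3841 = 1947.4569
Numerator = 31197.5937; denominator = Σ(nₕ−1) = 225.
s²ₚ = 31197.5937/225 = 138.6560... → 138.66.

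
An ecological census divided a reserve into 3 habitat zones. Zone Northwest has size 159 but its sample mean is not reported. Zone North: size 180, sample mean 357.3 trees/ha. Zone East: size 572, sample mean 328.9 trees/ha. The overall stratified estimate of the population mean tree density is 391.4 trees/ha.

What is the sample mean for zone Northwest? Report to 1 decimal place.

N = 159 + 180 + 572 = 911.
Overall total = μ·N = 391.4·911 = 356565.4.
Subtract the known strata: 180·357.3 + 572·328.9 = 252444.8.
Remaining total for zone Northwest: 356565.4 − 252444.8 = 104120.6.
Divide by its size: 104120.6 / 159 = 654.847... → 654.8.

654.8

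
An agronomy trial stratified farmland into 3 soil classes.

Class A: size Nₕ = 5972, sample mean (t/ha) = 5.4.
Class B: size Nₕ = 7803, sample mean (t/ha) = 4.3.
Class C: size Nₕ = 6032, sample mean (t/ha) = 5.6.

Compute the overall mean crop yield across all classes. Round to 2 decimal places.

5.03

N = 5972 + 7803 + 6032 = 19807.
The stratified mean weights each stratum mean by its population share Nₕ/N.
Σ Nₕx̄ₕ = 5972·5.4 + 7803·4.3 + 6032·5.6 = 32248.8 + 33552.9 + 33779.2 = 99580.9.
Divide by N: 99580.9 / 19807 = 5.0276... → 5.03.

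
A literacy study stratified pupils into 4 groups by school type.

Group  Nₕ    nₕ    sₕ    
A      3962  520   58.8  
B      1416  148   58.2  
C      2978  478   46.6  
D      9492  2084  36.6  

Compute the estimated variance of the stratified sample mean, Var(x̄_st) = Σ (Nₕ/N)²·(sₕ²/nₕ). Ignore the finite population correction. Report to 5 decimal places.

N = 17848. Term for each stratum: Wₕ²sₕ²/nₕ.
Var(x̄_st) = 0.32764318 + 0.14405610 + 0.12647777 + 0.18180290 = 0.77997995 → 0.77998.

0.77998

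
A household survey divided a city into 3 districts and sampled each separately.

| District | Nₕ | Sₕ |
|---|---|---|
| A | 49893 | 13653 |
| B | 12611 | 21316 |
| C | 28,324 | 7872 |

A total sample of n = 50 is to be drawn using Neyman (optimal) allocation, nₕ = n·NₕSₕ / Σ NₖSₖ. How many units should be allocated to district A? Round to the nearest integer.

Σ NₕSₕ = 49893·13653 + 12611·21316 + 28324·7872 = 1172971733.
Share for A: 681189129/1172971733 = 0.58074.
n_A = 50 × 0.58074 = 29.037... → 29.

29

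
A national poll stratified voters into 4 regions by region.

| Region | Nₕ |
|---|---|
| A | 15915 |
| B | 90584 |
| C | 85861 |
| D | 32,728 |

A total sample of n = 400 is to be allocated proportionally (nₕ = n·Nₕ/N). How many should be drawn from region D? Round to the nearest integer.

58

Share of region D = 32728/225088 = 0.14540.
Allocate 400 × 0.14540 = 58.160... → 58.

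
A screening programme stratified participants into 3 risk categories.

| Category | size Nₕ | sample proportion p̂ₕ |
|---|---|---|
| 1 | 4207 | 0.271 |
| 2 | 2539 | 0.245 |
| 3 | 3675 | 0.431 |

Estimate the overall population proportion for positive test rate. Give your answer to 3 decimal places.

Wₕ = Nₕ/N with N = 10421: 0.4037, 0.2436, 0.3527.
p̂_st = 0.4037·0.271 + 0.2436·0.245 + 0.3527·0.431 ≈ 0.32109... → 0.321.

0.321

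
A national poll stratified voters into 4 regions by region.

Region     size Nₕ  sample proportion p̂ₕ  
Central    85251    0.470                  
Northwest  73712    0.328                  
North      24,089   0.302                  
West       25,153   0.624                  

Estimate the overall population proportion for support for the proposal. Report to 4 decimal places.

N = 85251 + 73712 + 24089 + 25153 = 208205.
Overall proportion = Σ (Nₕ/N)·p̂ₕ.
Σ Nₕp̂ₕ = 40067.97 + 24177.536 + 7274.878 + 15695.472 = 87215.856.
87215.856 / 208205 = 0.418894... → 0.4189.

0.4189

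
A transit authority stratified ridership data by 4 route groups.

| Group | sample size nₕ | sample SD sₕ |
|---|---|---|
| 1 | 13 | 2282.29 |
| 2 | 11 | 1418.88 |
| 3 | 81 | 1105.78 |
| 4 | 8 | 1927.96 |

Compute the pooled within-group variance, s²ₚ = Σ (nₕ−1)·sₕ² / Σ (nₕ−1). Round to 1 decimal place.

1894289.3

Degrees of freedom: 12 + 10 + 80 + 7 = 109.
Σ(nₕ−1)sₕ² = 12·5208847.6441 + 10·2013220.4544 + 80·1222749.4084 + 7·3717029.7616 = 206477537.2764.
s²ₚ = 206477537.2764 / 109 = 1894289.333... → 1894289.3.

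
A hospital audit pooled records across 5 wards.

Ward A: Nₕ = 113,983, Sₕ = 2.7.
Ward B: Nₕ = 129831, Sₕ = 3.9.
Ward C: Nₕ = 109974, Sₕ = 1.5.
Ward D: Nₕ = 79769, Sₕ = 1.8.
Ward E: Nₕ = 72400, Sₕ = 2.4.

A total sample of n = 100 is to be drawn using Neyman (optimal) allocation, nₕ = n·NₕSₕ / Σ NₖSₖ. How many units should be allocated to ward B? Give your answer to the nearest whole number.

39

A: NₕSₕ = 113983·2.7 = 307754.1
B: NₕSₕ = 129831·3.9 = 506340.9
C: NₕSₕ = 109974·1.5 = 164961
D: NₕSₕ = 79769·1.8 = 143584.2
E: NₕSₕ = 72400·2.4 = 173760
Σ NₕSₕ = 1296400.2.
n_B = 100·506340.9/1296400.2 = 39.057... → 39.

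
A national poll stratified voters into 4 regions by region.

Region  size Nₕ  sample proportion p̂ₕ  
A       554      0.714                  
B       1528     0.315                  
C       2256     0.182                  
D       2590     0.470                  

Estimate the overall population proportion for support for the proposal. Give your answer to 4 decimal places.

Wₕ = Nₕ/N with N = 6928: 0.0800, 0.2206, 0.3256, 0.3738.
p̂_st = 0.0800·0.714 + 0.2206·0.315 + 0.3256·0.182 + 0.3738·0.470 ≈ 0.361543... → 0.3615.

0.3615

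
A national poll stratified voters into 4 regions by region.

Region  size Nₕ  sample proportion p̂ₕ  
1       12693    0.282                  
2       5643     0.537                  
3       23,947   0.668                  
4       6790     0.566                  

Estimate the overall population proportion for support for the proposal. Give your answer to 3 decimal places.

N = 12693 + 5643 + 23947 + 6790 = 49073.
Overall proportion = Σ (Nₕ/N)·p̂ₕ.
Σ Nₕp̂ₕ = 3579.426 + 3030.291 + 15996.596 + 3843.14 = 26449.453.
26449.453 / 49073 = 0.53898... → 0.539.

0.539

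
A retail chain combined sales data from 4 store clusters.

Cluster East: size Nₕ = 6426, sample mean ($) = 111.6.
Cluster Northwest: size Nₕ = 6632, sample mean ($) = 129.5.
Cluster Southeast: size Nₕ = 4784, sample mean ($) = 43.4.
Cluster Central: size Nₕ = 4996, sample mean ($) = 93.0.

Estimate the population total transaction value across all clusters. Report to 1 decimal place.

Estimate total by summing Nₕ·x̄ₕ over strata.
6426·111.6 + 6632·129.5 + 4784·43.4 + 4996·93.0 = 717141.6 + 858844 + 207625.6 + 464628 = 2248239.2.

2248239.2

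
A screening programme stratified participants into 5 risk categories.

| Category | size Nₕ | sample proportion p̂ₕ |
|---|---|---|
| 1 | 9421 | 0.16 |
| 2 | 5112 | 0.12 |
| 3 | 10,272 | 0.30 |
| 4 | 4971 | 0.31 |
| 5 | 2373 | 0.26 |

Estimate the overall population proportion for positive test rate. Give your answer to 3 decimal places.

0.229

N = 9421 + 5112 + 10272 + 4971 + 2373 = 32149.
Overall proportion = Σ (Nₕ/N)·p̂ₕ.
Σ Nₕp̂ₕ = 1507.36 + 613.44 + 3081.6 + 1541.01 + 616.98 = 7360.39.
7360.39 / 32149 = 0.22895... → 0.229.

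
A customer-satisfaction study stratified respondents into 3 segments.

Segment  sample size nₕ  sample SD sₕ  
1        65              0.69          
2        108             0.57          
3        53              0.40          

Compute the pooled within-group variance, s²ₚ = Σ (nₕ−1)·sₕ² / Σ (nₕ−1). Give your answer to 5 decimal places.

0.32984

1: (65−1)·0.69² = 64·0.4761 = 30.4704
2: (108−1)·0.57² = 107·0.3249 = 34.7643
3: (53−1)·0.40² = 52·0.16 = 8.32
Numerator = 73.5547; denominator = Σ(nₕ−1) = 223.
s²ₚ = 73.5547/223 = 0.3298417... → 0.32984.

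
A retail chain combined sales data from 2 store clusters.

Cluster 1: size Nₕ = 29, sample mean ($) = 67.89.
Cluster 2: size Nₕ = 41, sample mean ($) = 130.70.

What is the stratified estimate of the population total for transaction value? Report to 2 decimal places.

7327.51

Population total = Σ Nₕ·x̄ₕ (each stratum's size times its mean).
29·67.89 + 41·130.70 = 1968.81 + 5358.7 = 7327.51.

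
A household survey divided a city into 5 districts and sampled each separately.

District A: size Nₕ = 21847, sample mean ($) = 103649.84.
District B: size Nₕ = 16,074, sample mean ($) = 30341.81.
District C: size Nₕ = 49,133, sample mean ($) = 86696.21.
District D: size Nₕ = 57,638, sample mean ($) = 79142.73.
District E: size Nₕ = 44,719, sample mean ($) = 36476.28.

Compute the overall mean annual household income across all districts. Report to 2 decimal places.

69714.05

N = 189411; weights Wₕ = Nₕ/N = (0.1153, 0.0849, 0.2594, 0.3043, 0.2361).
x̄_st = Σ Wₕ·x̄ₕ = 0.1153·103649.84 + 0.0849·30341.81 + 0.2594·86696.21 + 0.3043·79142.73 + 0.2361·36476.28 ≈ 69714.0537...
→ 69714.05.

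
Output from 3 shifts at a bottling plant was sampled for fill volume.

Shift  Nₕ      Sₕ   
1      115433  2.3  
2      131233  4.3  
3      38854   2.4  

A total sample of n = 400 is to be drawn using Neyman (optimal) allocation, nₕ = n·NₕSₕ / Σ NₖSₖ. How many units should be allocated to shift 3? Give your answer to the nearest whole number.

40

Σ NₕSₕ = 115433·2.3 + 131233·4.3 + 38854·2.4 = 923047.4.
Share for 3: 93249.6/923047.4 = 0.10102.
n_3 = 400 × 0.10102 = 40.409... → 40.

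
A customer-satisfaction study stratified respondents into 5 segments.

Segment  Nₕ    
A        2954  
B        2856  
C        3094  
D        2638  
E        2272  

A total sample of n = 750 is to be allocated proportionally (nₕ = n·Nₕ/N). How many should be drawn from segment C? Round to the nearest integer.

168

N = 2954 + 2856 + 3094 + 2638 + 2272 = 13814.
n_C = 750·3094/13814 = 167.982... → 168.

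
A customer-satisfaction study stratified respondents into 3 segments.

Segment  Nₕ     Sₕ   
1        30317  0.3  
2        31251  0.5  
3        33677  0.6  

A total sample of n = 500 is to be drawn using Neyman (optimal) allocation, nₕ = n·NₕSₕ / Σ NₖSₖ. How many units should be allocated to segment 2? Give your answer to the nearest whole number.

1: NₕSₕ = 30317·0.3 = 9095.1
2: NₕSₕ = 31251·0.5 = 15625.5
3: NₕSₕ = 33677·0.6 = 20206.2
Σ NₕSₕ = 44926.8.
n_2 = 500·15625.5/44926.8 = 173.900... → 174.

174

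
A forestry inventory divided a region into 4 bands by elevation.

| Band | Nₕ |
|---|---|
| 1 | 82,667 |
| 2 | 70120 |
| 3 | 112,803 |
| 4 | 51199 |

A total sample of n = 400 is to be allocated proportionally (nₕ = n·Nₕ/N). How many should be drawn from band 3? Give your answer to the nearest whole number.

142

Share of band 3 = 112803/316789 = 0.35608.
Allocate 400 × 0.35608 = 142.433... → 142.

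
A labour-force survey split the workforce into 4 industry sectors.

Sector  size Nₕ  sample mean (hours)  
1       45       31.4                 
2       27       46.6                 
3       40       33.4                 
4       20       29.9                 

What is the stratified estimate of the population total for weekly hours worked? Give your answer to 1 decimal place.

Population total = Σ Nₕ·x̄ₕ (each stratum's size times its mean).
45·31.4 + 27·46.6 + 40·33.4 + 20·29.9 = 1413 + 1258.2 + 1336 + 598 = 4605.2.

4605.2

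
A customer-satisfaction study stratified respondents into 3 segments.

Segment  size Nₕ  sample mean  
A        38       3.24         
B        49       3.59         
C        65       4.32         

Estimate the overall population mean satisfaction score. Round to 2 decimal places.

N = 152; weights Wₕ = Nₕ/N = (0.2500, 0.3224, 0.4276).
x̄_st = Σ Wₕ·x̄ₕ = 0.2500·3.24 + 0.3224·3.59 + 0.4276·4.32 ≈ 3.8147...
→ 3.81.

3.81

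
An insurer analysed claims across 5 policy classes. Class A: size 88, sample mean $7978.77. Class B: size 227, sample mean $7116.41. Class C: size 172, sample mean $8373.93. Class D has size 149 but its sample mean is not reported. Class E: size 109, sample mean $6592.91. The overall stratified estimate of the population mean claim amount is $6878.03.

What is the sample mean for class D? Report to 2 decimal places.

4346.53

N = 88 + 227 + 172 + 149 + 109 = 745.
Overall total = μ·N = 6878.03·745 = 5124132.35.
Subtract the known strata: 88·7978.77 + 227·7116.41 + 172·8373.93 + 109·6592.91 = 4476499.98.
Remaining total for class D: 5124132.35 − 4476499.98 = 647632.37.
Divide by its size: 647632.37 / 149 = 4346.5260... → 4346.53.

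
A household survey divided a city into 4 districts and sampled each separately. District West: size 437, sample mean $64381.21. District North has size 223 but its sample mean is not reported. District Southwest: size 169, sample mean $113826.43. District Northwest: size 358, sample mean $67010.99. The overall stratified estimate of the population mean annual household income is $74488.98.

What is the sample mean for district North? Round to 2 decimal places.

76489.82

Σ Nₕx̄ₕ = N·μ, so 223·x̄_North = 1187·74488.98 − (437·64381.21 + 169·113826.43 + 358·67010.99).
= 88418419.26 − 71361189.86 = 17057229.4.
x̄_North = 17057229.4 / 223 = 76489.8179... → 76489.82.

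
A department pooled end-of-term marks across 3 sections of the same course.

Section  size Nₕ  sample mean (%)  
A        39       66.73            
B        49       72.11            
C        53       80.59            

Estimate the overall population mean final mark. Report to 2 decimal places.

x̄_st = (Σ Nₕx̄ₕ) / (Σ Nₕ) = (39·66.73 + 49·72.11 + 53·80.59) / 141
= 10407.13 / 141 = 73.8094... → 73.81.

73.81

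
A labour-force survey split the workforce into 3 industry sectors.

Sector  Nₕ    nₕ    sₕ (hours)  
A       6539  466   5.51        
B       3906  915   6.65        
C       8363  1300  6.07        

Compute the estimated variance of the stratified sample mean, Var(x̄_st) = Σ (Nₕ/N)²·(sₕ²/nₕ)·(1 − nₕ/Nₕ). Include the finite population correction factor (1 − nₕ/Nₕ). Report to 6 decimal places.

N = 18808. Term for each stratum: Wₕ²sₕ²/nₕ·(1−nₕ/Nₕ).
Var(x̄_st) = 0.007313860 + 0.001596194 + 0.004732603 = 0.013642657 → 0.013643.

0.013643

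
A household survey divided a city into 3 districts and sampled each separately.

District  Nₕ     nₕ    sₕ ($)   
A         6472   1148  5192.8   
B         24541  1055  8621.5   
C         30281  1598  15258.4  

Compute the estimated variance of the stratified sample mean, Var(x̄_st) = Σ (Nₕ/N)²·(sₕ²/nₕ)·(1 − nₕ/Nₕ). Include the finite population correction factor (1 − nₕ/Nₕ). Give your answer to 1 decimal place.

44706.4

N = 61294. Term for each stratum: Wₕ²sₕ²/nₕ·(1−nₕ/Nₕ).
Var(x̄_st) = 215.4279 + 10808.8276 + 33682.1709 = 44706.4263 → 44706.4.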